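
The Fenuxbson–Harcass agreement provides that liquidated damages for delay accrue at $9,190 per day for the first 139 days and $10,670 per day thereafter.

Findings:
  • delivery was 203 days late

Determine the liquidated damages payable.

$1,960,290

First 139 days: 139 × $9,190 = $1,277,410
Remaining days: (203 − 139) × $10,670 = $682,880
Accrued per-day damages: $1,277,410 + $682,880 = $1,960,290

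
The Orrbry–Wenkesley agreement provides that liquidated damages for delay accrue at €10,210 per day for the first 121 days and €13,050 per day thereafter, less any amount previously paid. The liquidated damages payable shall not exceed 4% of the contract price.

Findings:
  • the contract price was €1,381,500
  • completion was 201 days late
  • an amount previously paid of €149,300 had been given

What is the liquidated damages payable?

First 121 days: 121 × €10,210 = €1,235,410
Remaining days: (201 − 121) × €13,050 = €1,044,000
Accrued per-day damages: €1,235,410 + €1,044,000 = €2,279,410
Less amount previously paid: €2,279,410 − €149,300 = €2,130,110
Cap: 4% of €1,381,500 = €55,260
Cap at €55,260: €2,130,110 exceeds the cap → €55,260

€55,260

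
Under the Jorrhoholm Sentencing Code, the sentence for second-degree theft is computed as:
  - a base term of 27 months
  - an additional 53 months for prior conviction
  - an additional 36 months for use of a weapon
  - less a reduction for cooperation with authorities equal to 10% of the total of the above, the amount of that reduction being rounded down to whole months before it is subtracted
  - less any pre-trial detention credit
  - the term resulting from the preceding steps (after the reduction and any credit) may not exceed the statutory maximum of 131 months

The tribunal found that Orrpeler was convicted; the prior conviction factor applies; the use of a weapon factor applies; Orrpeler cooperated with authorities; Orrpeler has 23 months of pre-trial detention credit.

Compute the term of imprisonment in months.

Prior conviction enhancement: +53 months
Use of a weapon enhancement: +36 months
Adjusted term: 27 months + 53 months + 36 months = 116 months
Cooperation with authorities reduction: 10% of 116 months = 11 months (rounded down)
After reduction: 116 − 11 = 105 months
Less pre-trial detention credit: 105 months − 23 months = 82 months
Cap at 131 months: 82 months is within the cap, no reduction.

82 months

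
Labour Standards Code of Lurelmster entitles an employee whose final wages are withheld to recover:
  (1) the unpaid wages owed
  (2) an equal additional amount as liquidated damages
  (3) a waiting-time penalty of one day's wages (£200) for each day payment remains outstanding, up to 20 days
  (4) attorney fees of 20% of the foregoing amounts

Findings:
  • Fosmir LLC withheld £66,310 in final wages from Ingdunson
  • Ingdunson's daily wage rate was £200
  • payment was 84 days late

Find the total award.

Liquidated damages (equal amount): £66,310
Penalty days: min(84, 20) = 20
Waiting-time penalty: 20 × £200 = £4,000
Subtotal: £66,310 + £66,310 + £4,000 = £136,620
Attorney fees: 20% of £136,620 = £27,324
Total award: £136,620 + £27,324 = £163,944

£163,944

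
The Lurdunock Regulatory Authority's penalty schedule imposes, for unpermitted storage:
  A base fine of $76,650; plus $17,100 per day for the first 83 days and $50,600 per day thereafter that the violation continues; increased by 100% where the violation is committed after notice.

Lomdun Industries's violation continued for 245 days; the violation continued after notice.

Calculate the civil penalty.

$19,386,300

First 83 days: 83 × $17,100 = $1,419,300
Remaining days: (245 − 83) × $50,600 = $8,197,200
Per-day component: $1,419,300 + $8,197,200 = $9,616,500
Base plus per-day: $76,650 + $9,616,500 = $9,693,150
Enhancement: 100% of $9,693,150 = $9,693,150
Enhanced fine: $9,693,150 + $9,693,150 = $19,386,300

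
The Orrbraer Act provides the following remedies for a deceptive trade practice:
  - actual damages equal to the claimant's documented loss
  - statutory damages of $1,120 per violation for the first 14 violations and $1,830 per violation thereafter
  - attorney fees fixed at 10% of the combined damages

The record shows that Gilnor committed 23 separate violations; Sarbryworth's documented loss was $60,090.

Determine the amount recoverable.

$101,464

First 14 violations: 14 × $1,120 = $15,680
Remaining violations: (23 − 14) × $1,830 = $16,470
Statutory damages: $15,680 + $16,470 = $32,150
Combined damages: $60,090 + $32,150 = $92,240
Attorney fees: 10% of $92,240 = $9,224
Total recovery: $92,240 + $9,224 = $101,464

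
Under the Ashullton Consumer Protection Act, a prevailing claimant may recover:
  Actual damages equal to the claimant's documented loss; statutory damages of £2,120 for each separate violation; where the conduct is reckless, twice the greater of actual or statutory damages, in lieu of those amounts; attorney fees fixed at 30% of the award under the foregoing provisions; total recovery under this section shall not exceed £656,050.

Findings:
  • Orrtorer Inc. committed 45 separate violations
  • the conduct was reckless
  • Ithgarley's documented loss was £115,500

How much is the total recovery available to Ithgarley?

Statutory damages: 45 × £2,120 = £95,400
Greater of actual damages (£115,500) or statutory damages (£95,400): £115,500
Doubled: 2 × £115,500 = £231,000
Attorney fees: 30% of £231,000 = £69,300
Total before cap: £231,000 + £69,300 = £300,300
Cap at £656,050: £300,300 is within the cap, no reduction.

£300,300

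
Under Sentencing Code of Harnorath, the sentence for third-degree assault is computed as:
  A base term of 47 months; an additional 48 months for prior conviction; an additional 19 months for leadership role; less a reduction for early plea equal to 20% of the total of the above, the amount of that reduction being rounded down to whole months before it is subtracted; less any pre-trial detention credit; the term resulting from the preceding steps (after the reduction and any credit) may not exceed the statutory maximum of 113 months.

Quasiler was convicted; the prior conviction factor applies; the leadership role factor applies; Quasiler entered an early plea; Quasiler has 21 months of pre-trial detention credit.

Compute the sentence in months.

Sentence: 71 months

Prior conviction enhancement: +48 months
Leadership role enhancement: +19 months
Adjusted term: 47 months + 48 months + 19 months = 114 months
Early plea reduction: 20% of 114 months = 22 months (rounded down)
After reduction: 114 − 22 = 92 months
Less pre-trial detention credit: 92 months − 21 months = 71 months
Cap at 113 months: 71 months is within the cap, no reduction.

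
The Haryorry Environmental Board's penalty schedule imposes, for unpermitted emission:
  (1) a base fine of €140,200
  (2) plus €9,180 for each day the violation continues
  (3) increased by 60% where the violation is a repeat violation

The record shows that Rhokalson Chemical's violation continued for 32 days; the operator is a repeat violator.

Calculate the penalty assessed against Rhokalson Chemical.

Per-day component: 32 × €9,180 = €293,760
Base plus per-day: €140,200 + €293,760 = €433,960
Enhancement: 60% of €433,960 = €260,376
Enhanced fine: €433,960 + €260,376 = €694,336

€694,336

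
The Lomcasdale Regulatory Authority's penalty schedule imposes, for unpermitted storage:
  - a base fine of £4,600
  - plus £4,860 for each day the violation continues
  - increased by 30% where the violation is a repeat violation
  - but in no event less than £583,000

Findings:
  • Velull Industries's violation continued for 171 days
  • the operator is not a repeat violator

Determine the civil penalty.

£835,660

Per-day component: 171 × £4,860 = £831,060
Base plus per-day: £4,600 + £831,060 = £835,660
The operator is not a repeat violator: no 30% increase.
Minimum £583,000: £835,660 meets the minimum, no increase.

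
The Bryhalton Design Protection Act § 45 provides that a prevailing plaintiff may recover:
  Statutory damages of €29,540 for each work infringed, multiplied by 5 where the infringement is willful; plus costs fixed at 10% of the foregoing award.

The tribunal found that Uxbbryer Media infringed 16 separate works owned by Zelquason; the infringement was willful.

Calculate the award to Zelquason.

€2,599,520

Statutory damages: 16 × €29,540 = €472,640
Multiplied by 5: 5 × €472,640 = €2,363,200
Costs: 10% of €2,363,200 = €236,320
Award plus costs: €2,363,200 + €236,320 = €2,599,520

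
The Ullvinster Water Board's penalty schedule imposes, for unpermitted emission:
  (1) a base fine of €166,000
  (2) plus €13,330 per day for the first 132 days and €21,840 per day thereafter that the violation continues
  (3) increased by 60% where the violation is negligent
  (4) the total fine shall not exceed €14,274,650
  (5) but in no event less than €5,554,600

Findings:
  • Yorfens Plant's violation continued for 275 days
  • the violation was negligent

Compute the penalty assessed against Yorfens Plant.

First 132 days: 132 × €13,330 = €1,759,560
Remaining days: (275 − 132) × €21,840 = €3,123,120
Per-day component: €1,759,560 + €3,123,120 = €4,882,680
Base plus per-day: €166,000 + €4,882,680 = €5,048,680
Enhancement: 60% of €5,048,680 = €3,029,208
Enhanced fine: €5,048,680 + €3,029,208 = €8,077,888
Cap at €14,274,650: €8,077,888 is within the cap, no reduction.
Minimum €5,554,600: €8,077,888 meets the minimum, no increase.

€8,077,888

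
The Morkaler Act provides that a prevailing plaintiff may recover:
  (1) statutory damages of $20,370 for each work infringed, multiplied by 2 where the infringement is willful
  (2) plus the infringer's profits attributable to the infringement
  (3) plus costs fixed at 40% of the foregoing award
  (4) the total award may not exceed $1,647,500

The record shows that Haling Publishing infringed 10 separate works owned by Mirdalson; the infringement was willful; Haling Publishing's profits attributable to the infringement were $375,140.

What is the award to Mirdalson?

Statutory damages: 10 × $20,370 = $203,700
Doubled: 2 × $203,700 = $407,400
Combined award: $407,400 + $375,140 = $782,540
Costs: 40% of $782,540 = $313,016
Award plus costs: $782,540 + $313,016 = $1,095,556
Cap at $1,647,500: $1,095,556 is within the cap, no reduction.

$1,095,556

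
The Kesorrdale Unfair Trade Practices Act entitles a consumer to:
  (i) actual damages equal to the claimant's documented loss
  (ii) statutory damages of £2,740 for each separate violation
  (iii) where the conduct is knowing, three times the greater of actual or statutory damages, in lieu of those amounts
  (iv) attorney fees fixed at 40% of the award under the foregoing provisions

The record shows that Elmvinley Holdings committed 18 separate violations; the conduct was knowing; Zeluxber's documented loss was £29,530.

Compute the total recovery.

Statutory damages: 18 × £2,740 = £49,320
Greater of actual damages (£29,530) or statutory damages (£49,320): £49,320
Trebled: 3 × £49,320 = £147,960
Attorney fees: 40% of £147,960 = £59,184
Total recovery: £147,960 + £59,184 = £207,144

£207,144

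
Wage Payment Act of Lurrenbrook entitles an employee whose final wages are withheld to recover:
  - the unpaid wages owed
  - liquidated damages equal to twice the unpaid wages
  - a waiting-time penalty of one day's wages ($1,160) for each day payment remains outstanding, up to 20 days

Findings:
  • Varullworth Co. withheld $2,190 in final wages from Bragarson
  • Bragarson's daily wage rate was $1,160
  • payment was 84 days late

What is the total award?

$29,770

Doubled: 2 × $2,190 = $4,380
Penalty days: min(84, 20) = 20
Waiting-time penalty: 20 × $1,160 = $23,200
Total award: $2,190 + $4,380 + $23,200 = $29,770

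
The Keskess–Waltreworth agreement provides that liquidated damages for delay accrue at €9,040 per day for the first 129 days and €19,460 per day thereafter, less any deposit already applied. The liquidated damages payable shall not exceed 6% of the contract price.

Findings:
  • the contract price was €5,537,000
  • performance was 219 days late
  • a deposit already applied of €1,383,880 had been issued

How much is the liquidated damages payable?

€332,220

First 129 days: 129 × €9,040 = €1,166,160
Remaining days: (219 − 129) × €19,460 = €1,751,400
Accrued per-day damages: €1,166,160 + €1,751,400 = €2,917,560
Less deposit already applied: €2,917,560 − €1,383,880 = €1,533,680
Cap: 6% of €5,537,000 = €332,220
Cap at €332,220: €1,533,680 exceeds the cap → €332,220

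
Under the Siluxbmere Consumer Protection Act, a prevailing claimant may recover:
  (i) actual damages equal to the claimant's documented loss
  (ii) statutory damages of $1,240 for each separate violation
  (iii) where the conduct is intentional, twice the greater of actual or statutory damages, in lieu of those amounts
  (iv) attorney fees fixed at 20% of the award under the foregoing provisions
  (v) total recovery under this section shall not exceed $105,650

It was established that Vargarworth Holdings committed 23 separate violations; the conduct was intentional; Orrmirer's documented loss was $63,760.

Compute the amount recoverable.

Statutory damages: 23 × $1,240 = $28,520
Greater of actual damages ($63,760) or statutory damages ($28,520): $63,760
Doubled: 2 × $63,760 = $127,520
Attorney fees: 20% of $127,520 = $25,504
Total before cap: $127,520 + $25,504 = $153,024
Cap at $105,650: $153,024 exceeds the cap → $105,650

$105,650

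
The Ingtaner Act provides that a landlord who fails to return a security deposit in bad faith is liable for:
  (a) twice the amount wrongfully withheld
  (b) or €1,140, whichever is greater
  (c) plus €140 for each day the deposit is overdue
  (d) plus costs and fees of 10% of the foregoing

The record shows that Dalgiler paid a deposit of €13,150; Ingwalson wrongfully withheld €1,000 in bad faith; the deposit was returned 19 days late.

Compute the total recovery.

Doubled: 2 × €1,000 = €2,000
Minimum €1,140: €2,000 meets the minimum, no increase.
Late-return penalty: 19 × €140 = €2,660
Damages plus late penalty: €2,000 + €2,660 = €4,660
Costs and fees: 10% of €4,660 = €466
Total recovery: €4,660 + €466 = €5,126

€5,126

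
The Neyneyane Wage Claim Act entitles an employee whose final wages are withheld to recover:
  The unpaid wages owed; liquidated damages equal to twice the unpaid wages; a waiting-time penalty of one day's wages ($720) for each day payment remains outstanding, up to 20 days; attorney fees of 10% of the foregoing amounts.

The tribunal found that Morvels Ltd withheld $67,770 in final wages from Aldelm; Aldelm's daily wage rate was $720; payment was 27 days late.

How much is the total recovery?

Total award: $239,481

Doubled: 2 × $67,770 = $135,540
Penalty days: min(27, 20) = 20
Waiting-time penalty: 20 × $720 = $14,400
Subtotal: $67,770 + $135,540 + $14,400 = $217,710
Attorney fees: 10% of $217,710 = $21,771
Total award: $217,710 + $21,771 = $239,481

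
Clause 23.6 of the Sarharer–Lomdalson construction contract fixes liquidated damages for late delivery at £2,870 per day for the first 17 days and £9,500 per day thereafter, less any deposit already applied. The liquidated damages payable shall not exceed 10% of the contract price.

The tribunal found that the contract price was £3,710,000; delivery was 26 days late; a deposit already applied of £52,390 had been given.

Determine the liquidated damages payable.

First 17 days: 17 × £2,870 = £48,790
Remaining days: (26 − 17) × £9,500 = £85,500
Accrued per-day damages: £48,790 + £85,500 = £134,290
Less deposit already applied: £134,290 − £52,390 = £81,900
Cap: 10% of £3,710,000 = £371,000
Cap at £371,000: £81,900 is within the cap, no reduction.

£81,900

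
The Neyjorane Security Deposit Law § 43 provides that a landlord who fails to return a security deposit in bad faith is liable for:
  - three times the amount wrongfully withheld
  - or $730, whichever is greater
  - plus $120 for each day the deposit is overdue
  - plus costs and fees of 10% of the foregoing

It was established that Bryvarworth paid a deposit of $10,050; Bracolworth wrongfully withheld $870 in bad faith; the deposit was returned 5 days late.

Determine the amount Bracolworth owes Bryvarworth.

$3,531

Trebled: 3 × $870 = $2,610
Minimum $730: $2,610 meets the minimum, no increase.
Late-return penalty: 5 × $120 = $600
Damages plus late penalty: $2,610 + $600 = $3,210
Costs and fees: 10% of $3,210 = $321
Total recovery: $3,210 + $321 = $3,531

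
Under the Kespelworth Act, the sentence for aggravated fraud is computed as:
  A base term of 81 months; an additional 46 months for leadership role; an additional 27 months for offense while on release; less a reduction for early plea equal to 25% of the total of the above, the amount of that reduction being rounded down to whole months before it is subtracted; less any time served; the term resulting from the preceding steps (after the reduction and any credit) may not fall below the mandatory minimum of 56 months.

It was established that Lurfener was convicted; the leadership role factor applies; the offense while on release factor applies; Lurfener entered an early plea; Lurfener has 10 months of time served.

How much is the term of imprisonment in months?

Leadership role enhancement: +46 months
Offense while on release enhancement: +27 months
Adjusted term: 81 months + 46 months + 27 months = 154 months
Early plea reduction: 25% of 154 months = 38 months (rounded down)
After reduction: 154 − 38 = 116 months
Less time served: 116 months − 10 months = 106 months
Minimum 56 months: 106 months meets the minimum, no increase.

106 months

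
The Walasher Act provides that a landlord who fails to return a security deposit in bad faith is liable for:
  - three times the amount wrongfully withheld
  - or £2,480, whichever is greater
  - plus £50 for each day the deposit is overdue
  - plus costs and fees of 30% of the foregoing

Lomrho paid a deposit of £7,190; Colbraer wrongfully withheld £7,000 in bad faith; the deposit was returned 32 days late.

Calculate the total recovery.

£29,380

Trebled: 3 × £7,000 = £21,000
Minimum £2,480: £21,000 meets the minimum, no increase.
Late-return penalty: 32 × £50 = £1,600
Damages plus late penalty: £21,000 + £1,600 = £22,600
Costs and fees: 30% of £22,600 = £6,780
Total recovery: £22,600 + £6,780 = £29,380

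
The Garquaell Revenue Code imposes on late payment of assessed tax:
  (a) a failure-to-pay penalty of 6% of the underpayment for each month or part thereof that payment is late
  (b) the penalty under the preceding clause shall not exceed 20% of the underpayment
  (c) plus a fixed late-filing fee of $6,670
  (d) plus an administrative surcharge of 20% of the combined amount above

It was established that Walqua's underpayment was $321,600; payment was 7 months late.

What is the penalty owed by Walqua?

$85,188

Accrued rate: 6% × 7 = 42%, capped at 20% → 20%
Failure-to-pay penalty: 20% of $321,600 = $64,320
Penalty before surcharge: $64,320 + $6,670 = $70,990
Administrative surcharge: 20% of $70,990 = $14,198
Total penalty: $70,990 + $14,198 = $85,188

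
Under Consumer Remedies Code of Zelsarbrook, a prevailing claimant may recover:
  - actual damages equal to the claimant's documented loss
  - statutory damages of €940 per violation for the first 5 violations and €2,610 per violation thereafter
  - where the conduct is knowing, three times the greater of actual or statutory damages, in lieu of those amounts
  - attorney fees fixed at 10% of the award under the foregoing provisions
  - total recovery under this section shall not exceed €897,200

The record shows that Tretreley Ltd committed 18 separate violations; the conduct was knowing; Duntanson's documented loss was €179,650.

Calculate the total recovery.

Total recovery: €592,845

First 5 violations: 5 × €940 = €4,700
Remaining violations: (18 − 5) × €2,610 = €33,930
Statutory damages: €4,700 + €33,930 = €38,630
Greater of actual damages (€179,650) or statutory damages (€38,630): €179,650
Trebled: 3 × €179,650 = €538,950
Attorney fees: 10% of €538,950 = €53,895
Total before cap: €538,950 + €53,895 = €592,845
Cap at €897,200: €592,845 is within the cap, no reduction.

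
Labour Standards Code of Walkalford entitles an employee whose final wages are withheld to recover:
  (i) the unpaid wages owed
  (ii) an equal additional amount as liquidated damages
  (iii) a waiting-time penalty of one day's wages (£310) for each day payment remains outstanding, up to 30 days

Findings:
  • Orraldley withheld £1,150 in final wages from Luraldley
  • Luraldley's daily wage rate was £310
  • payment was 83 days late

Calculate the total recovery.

Total award: £11,600

Liquidated damages (equal amount): £1,150
Penalty days: min(83, 30) = 30
Waiting-time penalty: 30 × £310 = £9,300
Total award: £1,150 + £1,150 + £9,300 = £11,600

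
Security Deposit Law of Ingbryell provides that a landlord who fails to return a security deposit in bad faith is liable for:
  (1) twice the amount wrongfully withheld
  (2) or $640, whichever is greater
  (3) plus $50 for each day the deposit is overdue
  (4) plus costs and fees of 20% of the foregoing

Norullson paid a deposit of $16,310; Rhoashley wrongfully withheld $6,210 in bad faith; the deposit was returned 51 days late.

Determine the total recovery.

$17,964

Doubled: 2 × $6,210 = $12,420
Minimum $640: $12,420 meets the minimum, no increase.
Late-return penalty: 51 × $50 = $2,550
Damages plus late penalty: $12,420 + $2,550 = $14,970
Costs and fees: 20% of $14,970 = $2,994
Total recovery: $14,970 + $2,994 = $17,964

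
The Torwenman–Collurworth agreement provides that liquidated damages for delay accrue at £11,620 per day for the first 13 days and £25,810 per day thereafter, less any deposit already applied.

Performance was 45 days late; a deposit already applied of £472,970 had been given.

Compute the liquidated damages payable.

First 13 days: 13 × £11,620 = £151,060
Remaining days: (45 − 13) × £25,810 = £825,920
Accrued per-day damages: £151,060 + £825,920 = £976,980
Less deposit already applied: £976,980 − £472,970 = £504,010

£504,010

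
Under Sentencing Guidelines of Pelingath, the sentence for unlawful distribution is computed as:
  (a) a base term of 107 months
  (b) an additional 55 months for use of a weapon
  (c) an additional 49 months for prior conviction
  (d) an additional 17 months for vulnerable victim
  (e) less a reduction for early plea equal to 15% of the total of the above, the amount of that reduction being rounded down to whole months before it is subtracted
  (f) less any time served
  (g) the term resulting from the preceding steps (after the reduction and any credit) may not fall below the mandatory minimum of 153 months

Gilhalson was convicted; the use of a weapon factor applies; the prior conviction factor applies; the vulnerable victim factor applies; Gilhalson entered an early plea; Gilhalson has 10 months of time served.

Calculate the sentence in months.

Use of a weapon enhancement: +55 months
Prior conviction enhancement: +49 months
Vulnerable victim enhancement: +17 months
Adjusted term: 107 months + 55 months + 49 months + 17 months = 228 months
Early plea reduction: 15% of 228 months = 34 months (rounded down)
After reduction: 228 − 34 = 194 months
Less time served: 194 months − 10 months = 184 months
Minimum 153 months: 184 months meets the minimum, no increase.

Sentence: 184 months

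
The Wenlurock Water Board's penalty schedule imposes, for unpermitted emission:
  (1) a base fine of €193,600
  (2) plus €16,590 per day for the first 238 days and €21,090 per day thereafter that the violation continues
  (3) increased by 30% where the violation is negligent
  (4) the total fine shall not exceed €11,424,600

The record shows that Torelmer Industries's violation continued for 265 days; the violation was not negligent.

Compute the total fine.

First 238 days: 238 × €16,590 = €3,948,420
Remaining days: (265 − 238) × €21,090 = €569,430
Per-day component: €3,948,420 + €569,430 = €4,517,850
Base plus per-day: €193,600 + €4,517,850 = €4,711,450
The violation was not negligent: no 30% increase.
Cap at €11,424,600: €4,711,450 is within the cap, no reduction.

€4,711,450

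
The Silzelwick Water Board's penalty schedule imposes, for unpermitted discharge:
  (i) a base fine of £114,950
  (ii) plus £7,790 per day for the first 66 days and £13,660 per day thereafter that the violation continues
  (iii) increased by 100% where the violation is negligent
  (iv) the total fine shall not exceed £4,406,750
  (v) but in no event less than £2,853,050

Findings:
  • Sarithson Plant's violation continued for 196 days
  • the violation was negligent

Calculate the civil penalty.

First 66 days: 66 × £7,790 = £514,140
Remaining days: (196 − 66) × £13,660 = £1,775,800
Per-day component: £514,140 + £1,775,800 = £2,289,940
Base plus per-day: £114,950 + £2,289,940 = £2,404,890
Enhancement: 100% of £2,404,890 = £2,404,890
Enhanced fine: £2,404,890 + £2,404,890 = £4,809,780
Cap at £4,406,750: £4,809,780 exceeds the cap → £4,406,750
Minimum £2,853,050: £4,406,750 meets the minimum, no increase.

£4,406,750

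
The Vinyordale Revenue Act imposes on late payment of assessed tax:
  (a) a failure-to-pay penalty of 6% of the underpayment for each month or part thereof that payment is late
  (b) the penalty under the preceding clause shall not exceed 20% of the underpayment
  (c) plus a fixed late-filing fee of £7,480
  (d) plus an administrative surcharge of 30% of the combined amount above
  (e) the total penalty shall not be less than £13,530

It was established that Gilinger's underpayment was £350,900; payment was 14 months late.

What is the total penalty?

£100,958

Accrued rate: 6% × 14 = 84%, capped at 20% → 20%
Failure-to-pay penalty: 20% of £350,900 = £70,180
Penalty before surcharge: £70,180 + £7,480 = £77,660
Administrative surcharge: 30% of £77,660 = £23,298
Total penalty: £77,660 + £23,298 = £100,958
Minimum £13,530: £100,958 meets the minimum, no increase.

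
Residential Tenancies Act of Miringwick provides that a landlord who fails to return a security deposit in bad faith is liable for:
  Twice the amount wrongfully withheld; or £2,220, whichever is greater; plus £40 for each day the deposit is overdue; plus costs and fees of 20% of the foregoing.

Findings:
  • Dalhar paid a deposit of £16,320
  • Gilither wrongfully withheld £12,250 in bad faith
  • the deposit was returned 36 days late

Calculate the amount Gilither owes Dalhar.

Doubled: 2 × £12,250 = £24,500
Minimum £2,220: £24,500 meets the minimum, no increase.
Late-return penalty: 36 × £40 = £1,440
Damages plus late penalty: £24,500 + £1,440 = £25,940
Costs and fees: 20% of £25,940 = £5,188
Total recovery: £25,940 + £5,188 = £31,128

£31,128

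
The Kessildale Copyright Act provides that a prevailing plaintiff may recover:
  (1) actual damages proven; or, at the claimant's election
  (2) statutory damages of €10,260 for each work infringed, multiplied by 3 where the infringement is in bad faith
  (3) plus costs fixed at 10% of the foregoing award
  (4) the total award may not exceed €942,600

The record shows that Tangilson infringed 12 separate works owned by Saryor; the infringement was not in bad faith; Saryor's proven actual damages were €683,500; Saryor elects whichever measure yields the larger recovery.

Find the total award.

Statutory damages: 12 × €10,260 = €123,120
Infringement not in bad faith: no ×3 enhancement.
Greater of actual damages (€683,500) or statutory damages (€123,120): €683,500
Costs: 10% of €683,500 = €68,350
Award plus costs: €683,500 + €68,350 = €751,850
Cap at €942,600: €751,850 is within the cap, no reduction.

€751,850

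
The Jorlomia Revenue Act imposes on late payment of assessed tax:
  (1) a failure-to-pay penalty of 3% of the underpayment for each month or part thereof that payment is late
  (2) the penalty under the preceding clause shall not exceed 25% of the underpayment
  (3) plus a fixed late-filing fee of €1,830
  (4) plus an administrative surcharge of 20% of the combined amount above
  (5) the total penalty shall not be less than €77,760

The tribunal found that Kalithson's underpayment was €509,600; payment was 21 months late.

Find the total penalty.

€155,076

Accrued rate: 3% × 21 = 63%, capped at 25% → 25%
Failure-to-pay penalty: 25% of €509,600 = €127,400
Penalty before surcharge: €127,400 + €1,830 = €129,230
Administrative surcharge: 20% of €129,230 = €25,846
Total penalty: €129,230 + €25,846 = €155,076
Minimum €77,760: €155,076 meets the minimum, no increase.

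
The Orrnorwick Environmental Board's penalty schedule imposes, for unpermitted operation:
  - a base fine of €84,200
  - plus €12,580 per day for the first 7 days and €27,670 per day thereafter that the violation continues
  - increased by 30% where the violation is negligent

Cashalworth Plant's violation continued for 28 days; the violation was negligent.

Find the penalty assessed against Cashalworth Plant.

First 7 days: 7 × €12,580 = €88,060
Remaining days: (28 − 7) × €27,670 = €581,070
Per-day component: €88,060 + €581,070 = €669,130
Base plus per-day: €84,200 + €669,130 = €753,330
Enhancement: 30% of €753,330 = €225,999
Enhanced fine: €753,330 + €225,999 = €979,329

€979,329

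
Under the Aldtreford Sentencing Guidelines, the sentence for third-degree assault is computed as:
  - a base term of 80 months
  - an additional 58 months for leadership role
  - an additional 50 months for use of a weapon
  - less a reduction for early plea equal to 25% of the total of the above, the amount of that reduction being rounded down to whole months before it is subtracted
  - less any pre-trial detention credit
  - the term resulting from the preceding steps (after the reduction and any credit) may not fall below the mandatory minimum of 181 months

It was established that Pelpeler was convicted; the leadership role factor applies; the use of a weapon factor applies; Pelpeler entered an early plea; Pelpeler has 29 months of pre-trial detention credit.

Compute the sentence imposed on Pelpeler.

Leadership role enhancement: +58 months
Use of a weapon enhancement: +50 months
Adjusted term: 80 months + 58 months + 50 months = 188 months
Early plea reduction: 25% of 188 months = 47 months (rounded down)
After reduction: 188 − 47 = 141 months
Less pre-trial detention credit: 141 months − 29 months = 112 months
Minimum 181 months: 112 months is below the minimum → 181 months

181 months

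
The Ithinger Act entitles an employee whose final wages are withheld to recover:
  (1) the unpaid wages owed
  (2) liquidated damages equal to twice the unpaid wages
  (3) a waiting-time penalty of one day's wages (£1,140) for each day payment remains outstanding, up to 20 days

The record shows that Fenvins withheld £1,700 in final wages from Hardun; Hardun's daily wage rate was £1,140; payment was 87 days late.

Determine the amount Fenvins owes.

Doubled: 2 × £1,700 = £3,400
Penalty days: min(87, 20) = 20
Waiting-time penalty: 20 × £1,140 = £22,800
Total award: £1,700 + £3,400 + £22,800 = £27,900

£27,900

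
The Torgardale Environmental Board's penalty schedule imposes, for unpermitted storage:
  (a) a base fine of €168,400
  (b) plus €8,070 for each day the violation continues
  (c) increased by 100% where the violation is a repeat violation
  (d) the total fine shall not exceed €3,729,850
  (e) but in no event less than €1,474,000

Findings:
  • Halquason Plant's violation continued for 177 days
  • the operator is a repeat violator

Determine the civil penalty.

€3,193,580

Per-day component: 177 × €8,070 = €1,428,390
Base plus per-day: €168,400 + €1,428,390 = €1,596,790
Enhancement: 100% of €1,596,790 = €1,596,790
Enhanced fine: €1,596,790 + €1,596,790 = €3,193,580
Cap at €3,729,850: €3,193,580 is within the cap, no reduction.
Minimum €1,474,000: €3,193,580 meets the minimum, no increase.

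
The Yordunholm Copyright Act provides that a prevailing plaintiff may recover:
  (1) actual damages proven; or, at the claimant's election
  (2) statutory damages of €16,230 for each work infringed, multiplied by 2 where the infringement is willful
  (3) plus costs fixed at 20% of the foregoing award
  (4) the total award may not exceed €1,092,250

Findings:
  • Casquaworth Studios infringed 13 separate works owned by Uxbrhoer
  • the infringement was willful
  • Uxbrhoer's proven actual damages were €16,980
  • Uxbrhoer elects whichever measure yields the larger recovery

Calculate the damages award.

€506,376

Statutory damages: 13 × €16,230 = €210,990
Doubled: 2 × €210,990 = €421,980
Greater of actual damages (€16,980) or enhanced statutory damages (€421,980): €421,980
Costs: 20% of €421,980 = €84,396
Award plus costs: €421,980 + €84,396 = €506,376
Cap at €1,092,250: €506,376 is within the cap, no reduction.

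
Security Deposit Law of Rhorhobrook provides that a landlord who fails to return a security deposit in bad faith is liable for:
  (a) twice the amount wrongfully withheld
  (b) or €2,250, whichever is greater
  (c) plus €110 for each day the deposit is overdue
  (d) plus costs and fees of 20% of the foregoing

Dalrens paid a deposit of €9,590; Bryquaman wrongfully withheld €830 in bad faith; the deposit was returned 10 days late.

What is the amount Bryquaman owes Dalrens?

Doubled: 2 × €830 = €1,660
Minimum €2,250: €1,660 is below the minimum → €2,250
Late-return penalty: 10 × €110 = €1,100
Damages plus late penalty: €2,250 + €1,100 = €3,350
Costs and fees: 20% of €3,350 = €670
Total recovery: €3,350 + €670 = €4,020

€4,020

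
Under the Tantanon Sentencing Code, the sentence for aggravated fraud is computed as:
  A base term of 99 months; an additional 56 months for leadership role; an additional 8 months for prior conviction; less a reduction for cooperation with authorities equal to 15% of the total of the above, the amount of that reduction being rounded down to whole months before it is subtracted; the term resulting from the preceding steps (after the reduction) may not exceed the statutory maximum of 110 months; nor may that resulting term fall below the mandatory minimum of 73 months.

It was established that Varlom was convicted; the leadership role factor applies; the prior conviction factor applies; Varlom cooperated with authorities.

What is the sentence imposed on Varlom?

Leadership role enhancement: +56 months
Prior conviction enhancement: +8 months
Adjusted term: 99 months + 56 months + 8 months = 163 months
Cooperation with authorities reduction: 15% of 163 months = 24 months (rounded down)
After reduction: 163 − 24 = 139 months
Cap at 110 months: 139 months exceeds the cap → 110 months
Minimum 73 months: 110 months meets the minimum, no increase.

110 months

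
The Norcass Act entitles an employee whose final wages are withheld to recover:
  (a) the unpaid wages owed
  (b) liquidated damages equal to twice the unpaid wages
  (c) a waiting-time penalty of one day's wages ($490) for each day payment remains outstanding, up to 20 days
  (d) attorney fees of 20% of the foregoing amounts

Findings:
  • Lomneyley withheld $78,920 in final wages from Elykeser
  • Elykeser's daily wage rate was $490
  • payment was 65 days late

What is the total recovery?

$295,872

Doubled: 2 × $78,920 = $157,840
Penalty days: min(65, 20) = 20
Waiting-time penalty: 20 × $490 = $9,800
Subtotal: $78,920 + $157,840 + $9,800 = $246,560
Attorney fees: 20% of $246,560 = $49,312
Total award: $246,560 + $49,312 = $295,872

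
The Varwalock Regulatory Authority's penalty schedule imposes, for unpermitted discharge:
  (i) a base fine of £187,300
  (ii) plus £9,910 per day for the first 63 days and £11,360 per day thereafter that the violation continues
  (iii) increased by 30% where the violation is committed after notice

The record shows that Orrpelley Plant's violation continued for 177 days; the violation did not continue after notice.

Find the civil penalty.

£2,106,670

First 63 days: 63 × £9,910 = £624,330
Remaining days: (177 − 63) × £11,360 = £1,295,040
Per-day component: £624,330 + £1,295,040 = £1,919,370
Base plus per-day: £187,300 + £1,919,370 = £2,106,670
The violation did not continue after notice: no 30% increase.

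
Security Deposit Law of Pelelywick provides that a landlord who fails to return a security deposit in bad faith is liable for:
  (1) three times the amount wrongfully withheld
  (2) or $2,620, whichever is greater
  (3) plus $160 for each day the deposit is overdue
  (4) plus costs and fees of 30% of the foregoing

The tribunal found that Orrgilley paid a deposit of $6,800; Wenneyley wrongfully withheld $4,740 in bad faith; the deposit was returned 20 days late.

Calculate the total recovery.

$22,646

Trebled: 3 × $4,740 = $14,220
Minimum $2,620: $14,220 meets the minimum, no increase.
Late-return penalty: 20 × $160 = $3,200
Damages plus late penalty: $14,220 + $3,200 = $17,420
Costs and fees: 30% of $17,420 = $5,226
Total recovery: $17,420 + $5,226 = $22,646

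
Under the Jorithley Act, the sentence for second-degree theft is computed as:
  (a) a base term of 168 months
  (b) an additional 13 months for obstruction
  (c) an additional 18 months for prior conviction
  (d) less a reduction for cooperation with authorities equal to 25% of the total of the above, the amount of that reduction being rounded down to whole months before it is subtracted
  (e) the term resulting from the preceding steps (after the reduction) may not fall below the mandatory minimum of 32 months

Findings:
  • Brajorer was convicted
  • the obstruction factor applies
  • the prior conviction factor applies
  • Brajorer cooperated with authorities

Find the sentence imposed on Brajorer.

Obstruction enhancement: +13 months
Prior conviction enhancement: +18 months
Adjusted term: 168 months + 13 months + 18 months = 199 months
Cooperation with authorities reduction: 25% of 199 months = 49 months (rounded down)
After reduction: 199 − 49 = 150 months
Minimum 32 months: 150 months meets the minimum, no increase.

150 months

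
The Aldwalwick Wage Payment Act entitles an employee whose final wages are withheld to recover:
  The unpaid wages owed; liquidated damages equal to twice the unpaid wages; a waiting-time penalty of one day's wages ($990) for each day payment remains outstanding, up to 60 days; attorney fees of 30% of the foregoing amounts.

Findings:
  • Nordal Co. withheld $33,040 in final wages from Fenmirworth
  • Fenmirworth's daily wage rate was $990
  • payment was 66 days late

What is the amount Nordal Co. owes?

$206,076

Doubled: 2 × $33,040 = $66,080
Penalty days: min(66, 60) = 60
Waiting-time penalty: 60 × $990 = $59,400
Subtotal: $33,040 + $66,080 + $59,400 = $158,520
Attorney fees: 30% of $158,520 = $47,556
Total award: $158,520 + $47,556 = $206,076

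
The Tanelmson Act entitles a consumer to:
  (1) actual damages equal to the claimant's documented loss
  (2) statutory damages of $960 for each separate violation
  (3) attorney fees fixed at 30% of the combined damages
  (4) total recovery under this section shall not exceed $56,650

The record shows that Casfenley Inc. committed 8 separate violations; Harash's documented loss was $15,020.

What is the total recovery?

$29,510

Statutory damages: 8 × $960 = $7,680
Combined damages: $15,020 + $7,680 = $22,700
Attorney fees: 30% of $22,700 = $6,810
Total before cap: $22,700 + $6,810 = $29,510
Cap at $56,650: $29,510 is within the cap, no reduction.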